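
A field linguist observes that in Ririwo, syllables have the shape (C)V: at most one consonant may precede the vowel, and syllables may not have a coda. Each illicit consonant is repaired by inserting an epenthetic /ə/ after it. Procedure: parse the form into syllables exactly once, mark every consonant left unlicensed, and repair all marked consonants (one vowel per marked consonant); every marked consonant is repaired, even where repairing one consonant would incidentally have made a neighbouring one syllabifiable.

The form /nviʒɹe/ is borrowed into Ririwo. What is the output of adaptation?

Syllabifying with onset maximization leaves /n/, /ʒ/ stranded (no codas are permitted; onsets are limited to one consonant).
Epenthesis after each stranded consonant: /n/ → /nə/, /ʒ/ → /ʒə/.

nəviʒəɹe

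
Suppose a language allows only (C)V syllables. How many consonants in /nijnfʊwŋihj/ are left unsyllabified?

Syllabifying with onset maximization leaves /j/, /n/, /w/, /h/, /j/ stranded (no codas are permitted; onsets are limited to one consonant).

5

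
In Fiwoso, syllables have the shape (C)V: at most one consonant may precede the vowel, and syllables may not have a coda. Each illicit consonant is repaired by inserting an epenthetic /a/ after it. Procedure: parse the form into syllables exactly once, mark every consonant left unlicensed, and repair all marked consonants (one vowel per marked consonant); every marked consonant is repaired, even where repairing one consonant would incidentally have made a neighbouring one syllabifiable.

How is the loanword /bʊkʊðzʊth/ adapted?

The consonants /ð/, /t/, /h/ cannot be parsed into a legal (C)V syllable (no codas are permitted; onsets are limited to one consonant).
Inserting the epenthetic vowel yields /ð/ → /ða/, /t/ → /ta/, /h/ → /ha/.

bʊkʊðazʊtaha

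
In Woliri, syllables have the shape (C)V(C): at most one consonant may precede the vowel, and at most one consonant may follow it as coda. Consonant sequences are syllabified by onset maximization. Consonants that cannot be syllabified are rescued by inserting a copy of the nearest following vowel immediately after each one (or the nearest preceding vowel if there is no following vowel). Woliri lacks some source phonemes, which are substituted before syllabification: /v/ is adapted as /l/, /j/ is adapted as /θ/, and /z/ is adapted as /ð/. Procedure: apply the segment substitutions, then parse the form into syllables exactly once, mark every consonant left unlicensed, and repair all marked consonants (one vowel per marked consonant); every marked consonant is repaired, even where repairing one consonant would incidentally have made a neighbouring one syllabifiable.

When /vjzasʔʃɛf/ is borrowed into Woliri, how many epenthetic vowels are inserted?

After substitution the input is /lθðasʔʃɛf/.
The unsyllabifiable consonants are /l/, /θ/, /ʔ/; each receives one epenthetic vowel.

3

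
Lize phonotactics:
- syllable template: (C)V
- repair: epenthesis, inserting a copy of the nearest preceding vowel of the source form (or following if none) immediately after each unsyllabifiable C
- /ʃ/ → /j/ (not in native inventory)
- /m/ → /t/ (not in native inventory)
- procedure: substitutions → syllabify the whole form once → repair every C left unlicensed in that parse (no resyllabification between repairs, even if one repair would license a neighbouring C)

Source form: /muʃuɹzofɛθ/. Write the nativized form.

tujuɹuzofɛθɛ

Substitution: /m/ → /t/, /ʃ/ → /j/, giving /tujuɹzofɛθ/.
The consonants /ɹ/, /θ/ cannot be parsed into a legal (C)V syllable (no codas are permitted; onsets are limited to one consonant).
Epenthesis after each stranded consonant: /ɹ/ → /ɹu/, /θ/ → /θɛ/.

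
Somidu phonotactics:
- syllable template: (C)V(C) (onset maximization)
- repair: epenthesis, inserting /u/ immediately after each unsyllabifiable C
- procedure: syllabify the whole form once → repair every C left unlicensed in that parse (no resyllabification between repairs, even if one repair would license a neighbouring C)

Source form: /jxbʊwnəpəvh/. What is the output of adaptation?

juxubʊwnəpəvhu

Syllabifying with onset maximization leaves /j/, /x/, /h/ stranded (at most one coda consonant is licensed; onsets are limited to one consonant).
Inserting the epenthetic vowel yields /j/ → /ju/, /x/ → /xu/, /h/ → /hu/.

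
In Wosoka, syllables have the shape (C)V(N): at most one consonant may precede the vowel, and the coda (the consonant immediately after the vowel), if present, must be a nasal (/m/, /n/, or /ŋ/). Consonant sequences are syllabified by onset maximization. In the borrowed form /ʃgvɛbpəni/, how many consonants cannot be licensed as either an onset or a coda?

Syllabifying with onset maximization leaves /ʃ/, /g/, /b/ stranded (only a nasal (/m/, /n/, or /ŋ/) is licensed in coda position; onsets are limited to one consonant).

3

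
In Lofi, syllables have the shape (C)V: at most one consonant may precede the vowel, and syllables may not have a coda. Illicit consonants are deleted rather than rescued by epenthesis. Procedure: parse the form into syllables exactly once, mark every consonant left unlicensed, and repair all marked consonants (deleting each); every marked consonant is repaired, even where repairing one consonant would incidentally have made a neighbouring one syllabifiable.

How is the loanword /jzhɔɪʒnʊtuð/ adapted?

Syllabifying with onset maximization leaves /j/, /z/, /ʒ/, /ð/ stranded (no codas are permitted; onsets are limited to one consonant).
Deleting the stranded consonants removes /j/, /z/, /ʒ/, /ð/.

hɔɪnʊtu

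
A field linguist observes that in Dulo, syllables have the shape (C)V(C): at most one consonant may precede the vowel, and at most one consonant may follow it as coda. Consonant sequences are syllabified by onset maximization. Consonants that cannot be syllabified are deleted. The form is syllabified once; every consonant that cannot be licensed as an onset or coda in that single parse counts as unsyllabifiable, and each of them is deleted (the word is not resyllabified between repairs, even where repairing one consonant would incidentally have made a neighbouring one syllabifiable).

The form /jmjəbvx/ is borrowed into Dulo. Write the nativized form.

The consonants /j/, /m/, /v/, /x/ cannot be parsed into a legal (C)V(C) syllable (at most one coda consonant is licensed; onsets are limited to one consonant).
Deleting the stranded consonants removes /j/, /m/, /v/, /x/.

jəb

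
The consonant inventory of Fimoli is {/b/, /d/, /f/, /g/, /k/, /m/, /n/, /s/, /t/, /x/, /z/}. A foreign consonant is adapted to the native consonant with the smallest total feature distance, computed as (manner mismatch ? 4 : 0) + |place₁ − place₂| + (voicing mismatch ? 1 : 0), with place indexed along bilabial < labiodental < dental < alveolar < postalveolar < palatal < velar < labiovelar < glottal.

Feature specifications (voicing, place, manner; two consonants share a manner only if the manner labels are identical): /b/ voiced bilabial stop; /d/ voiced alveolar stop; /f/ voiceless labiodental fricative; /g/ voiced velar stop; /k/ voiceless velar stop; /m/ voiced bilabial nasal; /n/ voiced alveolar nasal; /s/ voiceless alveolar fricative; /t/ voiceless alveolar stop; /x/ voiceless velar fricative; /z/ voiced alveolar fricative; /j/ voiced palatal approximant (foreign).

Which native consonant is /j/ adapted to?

g

/g/ is closest: manner differs (approximant→stop, +4), place distance 1 (palatal→velar), same voicing; total 5. Next closest is /d/ at distance 6.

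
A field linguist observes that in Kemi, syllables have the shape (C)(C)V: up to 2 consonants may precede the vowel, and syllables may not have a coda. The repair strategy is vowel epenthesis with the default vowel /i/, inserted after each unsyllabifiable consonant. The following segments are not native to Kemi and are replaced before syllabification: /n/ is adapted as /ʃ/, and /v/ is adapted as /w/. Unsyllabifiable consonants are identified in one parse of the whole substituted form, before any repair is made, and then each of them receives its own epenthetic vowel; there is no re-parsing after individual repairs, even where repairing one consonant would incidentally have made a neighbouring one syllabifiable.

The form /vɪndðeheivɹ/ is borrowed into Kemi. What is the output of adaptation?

wɪʃidðeheiwiɹi

Substitution: /v/ → /w/, /n/ → /ʃ/, giving /wɪʃdðeheiwɹ/.
The consonants /ʃ/, /w/, /ɹ/ cannot be parsed into a legal (C)(C)V syllable (no codas are permitted; onsets may contain at most 2 consonants).
Each unlicensed consonant becomes the onset of a new syllable: /ʃ/ → /ʃi/, /w/ → /wi/, /ɹ/ → /ɹi/.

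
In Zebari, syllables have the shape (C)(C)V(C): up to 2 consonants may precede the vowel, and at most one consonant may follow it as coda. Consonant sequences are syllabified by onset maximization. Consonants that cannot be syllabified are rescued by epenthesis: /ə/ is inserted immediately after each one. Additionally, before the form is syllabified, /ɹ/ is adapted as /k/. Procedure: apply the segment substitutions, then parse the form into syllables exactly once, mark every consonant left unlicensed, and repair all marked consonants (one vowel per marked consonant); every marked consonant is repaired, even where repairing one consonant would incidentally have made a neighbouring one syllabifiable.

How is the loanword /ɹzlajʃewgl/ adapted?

Substitution: /ɹ/ → /k/, giving /kzlajʃewgl/.
Under (C)(C)V(C), the unsyllabifiable consonants are /k/, /g/, /l/ (at most one coda consonant is licensed; onsets may contain at most 2 consonants).
Each unlicensed consonant becomes the onset of a new syllable: /k/ → /kə/, /g/ → /gə/, /l/ → /lə/.

kəzlajʃewgələ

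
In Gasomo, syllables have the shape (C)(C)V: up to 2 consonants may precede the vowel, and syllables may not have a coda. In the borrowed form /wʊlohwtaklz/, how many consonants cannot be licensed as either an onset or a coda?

The consonants /h/, /k/, /l/, /z/ cannot be parsed into a legal (C)(C)V syllable (no codas are permitted; onsets may contain at most 2 consonants).

4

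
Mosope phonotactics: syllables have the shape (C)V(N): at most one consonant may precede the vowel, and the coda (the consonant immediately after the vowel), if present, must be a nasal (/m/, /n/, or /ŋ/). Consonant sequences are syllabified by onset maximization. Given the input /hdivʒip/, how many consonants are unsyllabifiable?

3

Syllabifying with onset maximization leaves /h/, /v/, /p/ stranded (only a nasal (/m/, /n/, or /ŋ/) is licensed in coda position; onsets are limited to one consonant).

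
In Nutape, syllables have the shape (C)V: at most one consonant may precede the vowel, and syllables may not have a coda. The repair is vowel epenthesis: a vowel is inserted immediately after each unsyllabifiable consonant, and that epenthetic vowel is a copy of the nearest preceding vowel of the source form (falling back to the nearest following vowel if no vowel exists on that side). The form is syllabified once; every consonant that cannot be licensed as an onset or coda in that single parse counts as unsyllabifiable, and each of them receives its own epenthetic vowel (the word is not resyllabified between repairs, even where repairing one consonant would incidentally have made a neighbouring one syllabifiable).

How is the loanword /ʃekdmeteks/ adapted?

The consonants /k/, /d/, /k/, /s/ cannot be parsed into a legal (C)V syllable (no codas are permitted; onsets are limited to one consonant).
Epenthesis after each stranded consonant: /k/ → /ke/, /d/ → /de/, /k/ → /ke/, /s/ → /se/.

ʃekedemetekese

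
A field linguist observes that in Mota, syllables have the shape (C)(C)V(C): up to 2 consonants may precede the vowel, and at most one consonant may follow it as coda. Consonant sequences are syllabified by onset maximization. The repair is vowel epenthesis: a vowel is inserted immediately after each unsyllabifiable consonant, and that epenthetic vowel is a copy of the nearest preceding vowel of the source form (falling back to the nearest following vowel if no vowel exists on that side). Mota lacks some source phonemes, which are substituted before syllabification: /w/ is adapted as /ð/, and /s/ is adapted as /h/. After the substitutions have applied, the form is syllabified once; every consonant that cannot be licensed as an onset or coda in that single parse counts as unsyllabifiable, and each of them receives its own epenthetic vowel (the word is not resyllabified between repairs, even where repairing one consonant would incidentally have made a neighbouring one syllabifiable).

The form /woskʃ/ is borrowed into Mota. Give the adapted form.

ðohkoʃo

Substitution: /w/ → /ð/, /s/ → /h/, giving /ðohkʃ/.
Syllabifying with onset maximization leaves /k/, /ʃ/ stranded (at most one coda consonant is licensed; onsets may contain at most 2 consonants).
Inserting the epenthetic vowel yields /k/ → /ko/, /ʃ/ → /ʃo/.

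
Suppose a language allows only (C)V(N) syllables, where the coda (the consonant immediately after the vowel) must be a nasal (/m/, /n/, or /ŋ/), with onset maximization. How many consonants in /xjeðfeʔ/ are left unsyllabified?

Under (C)V(N), the unsyllabifiable consonants are /x/, /ð/, /ʔ/ (only a nasal (/m/, /n/, or /ŋ/) is licensed in coda position; onsets are limited to one consonant).

3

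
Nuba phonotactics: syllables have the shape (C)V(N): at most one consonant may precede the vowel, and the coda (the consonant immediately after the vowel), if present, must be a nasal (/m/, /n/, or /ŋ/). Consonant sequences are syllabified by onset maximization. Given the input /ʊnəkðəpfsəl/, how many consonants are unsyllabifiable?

Under (C)V(N), the unsyllabifiable consonants are /k/, /p/, /f/, /l/ (only a nasal (/m/, /n/, or /ŋ/) is licensed in coda position; onsets are limited to one consonant).

4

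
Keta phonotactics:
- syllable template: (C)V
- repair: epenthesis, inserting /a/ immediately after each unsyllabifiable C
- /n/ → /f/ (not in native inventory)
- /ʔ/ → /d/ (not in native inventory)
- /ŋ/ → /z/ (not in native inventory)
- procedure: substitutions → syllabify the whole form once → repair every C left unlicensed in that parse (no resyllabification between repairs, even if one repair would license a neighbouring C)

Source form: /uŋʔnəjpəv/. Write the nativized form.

uzadafəjapəva

Substitution: /ŋ/ → /z/, /ʔ/ → /d/, /n/ → /f/, giving /uzdfəjpəv/.
Syllabifying with onset maximization leaves /z/, /d/, /j/, /v/ stranded (no codas are permitted; onsets are limited to one consonant).
Epenthesis after each stranded consonant: /z/ → /za/, /d/ → /da/, /j/ → /ja/, /v/ → /va/.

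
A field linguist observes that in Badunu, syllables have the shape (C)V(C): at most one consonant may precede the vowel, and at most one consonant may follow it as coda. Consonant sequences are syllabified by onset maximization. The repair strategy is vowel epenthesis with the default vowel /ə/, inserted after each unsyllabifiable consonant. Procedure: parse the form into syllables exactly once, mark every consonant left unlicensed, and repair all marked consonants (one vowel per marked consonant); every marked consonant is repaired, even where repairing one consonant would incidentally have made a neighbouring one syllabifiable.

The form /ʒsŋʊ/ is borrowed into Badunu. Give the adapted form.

ʒəsəŋʊ

Syllabifying with onset maximization leaves /ʒ/, /s/ stranded (at most one coda consonant is licensed; onsets are limited to one consonant).
Each unlicensed consonant becomes the onset of a new syllable: /ʒ/ → /ʒə/, /s/ → /sə/.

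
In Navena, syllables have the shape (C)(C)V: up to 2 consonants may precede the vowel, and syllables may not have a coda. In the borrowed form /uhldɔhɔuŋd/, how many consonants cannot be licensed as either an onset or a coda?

Syllabifying with onset maximization leaves /h/, /ŋ/, /d/ stranded (no codas are permitted; onsets may contain at most 2 consonants).

3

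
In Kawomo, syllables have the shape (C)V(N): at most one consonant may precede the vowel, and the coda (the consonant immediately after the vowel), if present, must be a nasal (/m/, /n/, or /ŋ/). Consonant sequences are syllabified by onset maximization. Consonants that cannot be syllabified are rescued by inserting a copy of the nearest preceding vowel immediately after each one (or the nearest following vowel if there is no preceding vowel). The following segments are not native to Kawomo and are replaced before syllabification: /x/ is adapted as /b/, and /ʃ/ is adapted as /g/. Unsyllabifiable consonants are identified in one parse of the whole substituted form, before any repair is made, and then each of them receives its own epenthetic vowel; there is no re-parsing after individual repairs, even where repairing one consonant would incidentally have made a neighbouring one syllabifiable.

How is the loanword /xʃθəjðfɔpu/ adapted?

bəgəθəjəðəfɔpu

Substitution: /x/ → /b/, /ʃ/ → /g/, giving /bgθəjðfɔpu/.
Under (C)V(N), the unsyllabifiable consonants are /b/, /g/, /j/, /ð/ (only a nasal (/m/, /n/, or /ŋ/) is licensed in coda position; onsets are limited to one consonant).
Epenthesis after each stranded consonant: /b/ → /bə/, /g/ → /gə/, /j/ → /jə/, /ð/ → /ðə/.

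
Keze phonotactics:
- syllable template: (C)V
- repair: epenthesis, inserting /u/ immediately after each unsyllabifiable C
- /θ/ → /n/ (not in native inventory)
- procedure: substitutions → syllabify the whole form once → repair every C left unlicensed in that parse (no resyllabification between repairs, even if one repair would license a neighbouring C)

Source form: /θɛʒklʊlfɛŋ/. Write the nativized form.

nɛʒukulʊlufɛŋu

Substitution: /θ/ → /n/, giving /nɛʒklʊlfɛŋ/.
The consonants /ʒ/, /k/, /l/, /ŋ/ cannot be parsed into a legal (C)V syllable (no codas are permitted; onsets are limited to one consonant).
Epenthesis after each stranded consonant: /ʒ/ → /ʒu/, /k/ → /ku/, /l/ → /lu/, /ŋ/ → /ŋu/.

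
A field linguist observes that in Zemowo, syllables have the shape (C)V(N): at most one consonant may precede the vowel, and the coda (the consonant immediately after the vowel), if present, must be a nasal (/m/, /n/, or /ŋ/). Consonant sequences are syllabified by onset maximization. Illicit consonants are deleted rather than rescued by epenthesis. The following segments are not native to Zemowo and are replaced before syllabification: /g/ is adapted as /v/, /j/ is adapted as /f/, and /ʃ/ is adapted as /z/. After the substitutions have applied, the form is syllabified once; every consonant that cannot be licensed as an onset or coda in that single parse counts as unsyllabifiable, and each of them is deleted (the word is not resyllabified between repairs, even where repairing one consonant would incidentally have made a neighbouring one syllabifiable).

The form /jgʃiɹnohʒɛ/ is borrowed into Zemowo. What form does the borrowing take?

zinoʒɛ

Substitution: /j/ → /f/, /g/ → /v/, /ʃ/ → /z/, giving /fvziɹnohʒɛ/.
The consonants /f/, /v/, /ɹ/, /h/ cannot be parsed into a legal (C)V(N) syllable (only a nasal (/m/, /n/, or /ŋ/) is licensed in coda position; onsets are limited to one consonant).
Deleting the stranded consonants removes /f/, /v/, /ɹ/, /h/.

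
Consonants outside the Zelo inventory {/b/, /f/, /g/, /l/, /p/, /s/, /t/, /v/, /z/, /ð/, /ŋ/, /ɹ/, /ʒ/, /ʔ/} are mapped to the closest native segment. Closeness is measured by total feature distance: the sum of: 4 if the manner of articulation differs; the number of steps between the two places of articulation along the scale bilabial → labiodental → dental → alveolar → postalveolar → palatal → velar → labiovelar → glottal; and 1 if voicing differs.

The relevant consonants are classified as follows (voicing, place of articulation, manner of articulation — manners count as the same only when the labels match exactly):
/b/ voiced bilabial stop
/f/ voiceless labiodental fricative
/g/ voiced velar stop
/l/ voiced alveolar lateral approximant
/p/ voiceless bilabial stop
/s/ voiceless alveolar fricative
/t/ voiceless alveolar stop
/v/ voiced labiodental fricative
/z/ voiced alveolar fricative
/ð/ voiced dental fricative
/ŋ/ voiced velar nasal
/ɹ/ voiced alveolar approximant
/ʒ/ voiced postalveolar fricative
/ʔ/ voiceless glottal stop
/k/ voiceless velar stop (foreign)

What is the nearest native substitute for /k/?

/g/ is closest: same manner (stop), place distance 0 (velar→velar), voicing differs (+1); total 1. Next closest is /ʔ/ at distance 2.

g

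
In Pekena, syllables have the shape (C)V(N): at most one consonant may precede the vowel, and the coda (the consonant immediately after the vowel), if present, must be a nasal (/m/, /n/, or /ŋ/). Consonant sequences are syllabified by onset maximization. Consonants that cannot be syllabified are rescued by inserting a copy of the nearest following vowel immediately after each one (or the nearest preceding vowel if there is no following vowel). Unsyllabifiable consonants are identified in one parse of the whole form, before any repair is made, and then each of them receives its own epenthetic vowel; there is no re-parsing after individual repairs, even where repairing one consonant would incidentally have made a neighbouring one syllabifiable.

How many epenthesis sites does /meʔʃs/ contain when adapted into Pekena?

The unsyllabifiable consonants are /ʔ/, /ʃ/, /s/; each receives one epenthetic vowel.

3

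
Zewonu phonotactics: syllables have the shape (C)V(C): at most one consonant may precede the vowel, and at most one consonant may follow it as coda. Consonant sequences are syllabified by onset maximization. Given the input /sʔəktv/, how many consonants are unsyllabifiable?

3

The consonants /s/, /t/, /v/ cannot be parsed into a legal (C)V(C) syllable (at most one coda consonant is licensed; onsets are limited to one consonant).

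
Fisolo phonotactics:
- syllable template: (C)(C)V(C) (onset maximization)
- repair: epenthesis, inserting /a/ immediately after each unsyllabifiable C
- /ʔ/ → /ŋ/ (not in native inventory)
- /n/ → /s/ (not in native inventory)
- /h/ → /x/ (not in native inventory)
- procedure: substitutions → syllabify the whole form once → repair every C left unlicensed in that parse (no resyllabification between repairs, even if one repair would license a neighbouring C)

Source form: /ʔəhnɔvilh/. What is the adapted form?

Substitution: /ʔ/ → /ŋ/, /h/ → /x/, /n/ → /s/, giving /ŋəxsɔvilx/.
Under (C)(C)V(C), the unsyllabifiable consonants are /x/ (at most one coda consonant is licensed; onsets may contain at most 2 consonants).
Epenthesis after each stranded consonant: /x/ → /xa/.

ŋəxsɔvilxa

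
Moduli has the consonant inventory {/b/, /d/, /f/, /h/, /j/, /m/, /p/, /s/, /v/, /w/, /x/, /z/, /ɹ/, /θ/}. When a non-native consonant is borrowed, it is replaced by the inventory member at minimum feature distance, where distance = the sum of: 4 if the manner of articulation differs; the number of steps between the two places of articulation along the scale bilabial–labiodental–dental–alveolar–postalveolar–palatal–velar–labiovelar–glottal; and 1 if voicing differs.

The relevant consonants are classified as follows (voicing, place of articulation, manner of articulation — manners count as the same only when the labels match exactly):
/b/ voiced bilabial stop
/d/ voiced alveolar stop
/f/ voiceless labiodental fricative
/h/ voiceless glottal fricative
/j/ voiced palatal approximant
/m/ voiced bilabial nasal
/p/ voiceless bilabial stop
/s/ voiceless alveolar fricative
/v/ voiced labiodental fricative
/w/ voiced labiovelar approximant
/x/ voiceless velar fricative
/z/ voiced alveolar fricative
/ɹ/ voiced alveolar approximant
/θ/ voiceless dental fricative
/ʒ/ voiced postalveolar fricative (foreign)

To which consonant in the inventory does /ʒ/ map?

z

/z/ is closest: same manner (fricative), place distance 1 (postalveolar→alveolar), same voicing; total 1. Next closest is /s/ at distance 2.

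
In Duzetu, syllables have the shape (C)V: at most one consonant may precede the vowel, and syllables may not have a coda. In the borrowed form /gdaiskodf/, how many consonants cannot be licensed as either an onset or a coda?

4

Syllabifying with onset maximization leaves /g/, /s/, /d/, /f/ stranded (no codas are permitted; onsets are limited to one consonant).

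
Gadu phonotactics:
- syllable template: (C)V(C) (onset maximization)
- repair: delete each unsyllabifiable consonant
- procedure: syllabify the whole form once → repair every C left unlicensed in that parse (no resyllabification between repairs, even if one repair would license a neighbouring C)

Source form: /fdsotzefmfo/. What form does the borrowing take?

The consonants /f/, /d/, /m/ cannot be parsed into a legal (C)V(C) syllable (at most one coda consonant is licensed; onsets are limited to one consonant).
Each unlicensed consonant is deleted: /f/, /d/, /m/.

sotzeffo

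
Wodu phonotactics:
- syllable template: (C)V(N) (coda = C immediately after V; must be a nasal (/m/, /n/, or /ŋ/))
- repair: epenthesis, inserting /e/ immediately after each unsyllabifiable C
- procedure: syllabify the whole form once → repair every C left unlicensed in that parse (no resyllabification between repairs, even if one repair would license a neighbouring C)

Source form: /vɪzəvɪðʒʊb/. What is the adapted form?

Under (C)V(N), the unsyllabifiable consonants are /ð/, /b/ (only a nasal (/m/, /n/, or /ŋ/) is licensed in coda position; onsets are limited to one consonant).
Inserting the epenthetic vowel yields /ð/ → /ðe/, /b/ → /be/.

vɪzəvɪðeʒʊbe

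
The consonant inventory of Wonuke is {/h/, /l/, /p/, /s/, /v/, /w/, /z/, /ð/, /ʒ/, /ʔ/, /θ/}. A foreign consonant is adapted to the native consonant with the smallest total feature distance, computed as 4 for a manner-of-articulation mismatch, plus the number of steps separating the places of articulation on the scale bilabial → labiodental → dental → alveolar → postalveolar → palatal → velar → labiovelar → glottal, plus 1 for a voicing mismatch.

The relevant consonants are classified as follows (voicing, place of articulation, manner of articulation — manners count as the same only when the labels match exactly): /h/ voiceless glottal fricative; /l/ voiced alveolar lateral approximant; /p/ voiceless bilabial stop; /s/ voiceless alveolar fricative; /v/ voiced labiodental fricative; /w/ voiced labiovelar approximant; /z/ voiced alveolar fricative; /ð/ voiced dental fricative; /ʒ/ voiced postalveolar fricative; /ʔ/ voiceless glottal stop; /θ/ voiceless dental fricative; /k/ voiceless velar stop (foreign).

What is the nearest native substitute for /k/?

ʔ

/ʔ/ is closest: same manner (stop), place distance 2 (velar→glottal), same voicing; total 2. Next closest is /h/ at distance 6.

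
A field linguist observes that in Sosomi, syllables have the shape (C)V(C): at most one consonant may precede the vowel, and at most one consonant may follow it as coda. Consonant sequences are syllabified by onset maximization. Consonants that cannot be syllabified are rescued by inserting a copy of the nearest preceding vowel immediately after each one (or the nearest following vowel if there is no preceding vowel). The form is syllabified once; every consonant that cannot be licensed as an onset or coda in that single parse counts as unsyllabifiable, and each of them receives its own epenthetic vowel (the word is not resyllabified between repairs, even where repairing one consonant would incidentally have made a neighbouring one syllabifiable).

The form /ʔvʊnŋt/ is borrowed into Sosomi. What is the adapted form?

The consonants /ʔ/, /ŋ/, /t/ cannot be parsed into a legal (C)V(C) syllable (at most one coda consonant is licensed; onsets are limited to one consonant).
Inserting the epenthetic vowel yields /ʔ/ → /ʔʊ/, /ŋ/ → /ŋʊ/, /t/ → /tʊ/.

ʔʊvʊnŋʊtʊ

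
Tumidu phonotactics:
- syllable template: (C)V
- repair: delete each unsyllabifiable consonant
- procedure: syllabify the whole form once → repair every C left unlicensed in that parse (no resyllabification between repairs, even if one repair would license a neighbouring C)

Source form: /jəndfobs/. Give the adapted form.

The consonants /n/, /d/, /b/, /s/ cannot be parsed into a legal (C)V syllable (no codas are permitted; onsets are limited to one consonant).
Deleting the stranded consonants removes /n/, /d/, /b/, /s/.

jəfo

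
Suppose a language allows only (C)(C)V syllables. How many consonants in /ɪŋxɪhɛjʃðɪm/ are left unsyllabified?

2

Under (C)(C)V, the unsyllabifiable consonants are /j/, /m/ (no codas are permitted; onsets may contain at most 2 consonants).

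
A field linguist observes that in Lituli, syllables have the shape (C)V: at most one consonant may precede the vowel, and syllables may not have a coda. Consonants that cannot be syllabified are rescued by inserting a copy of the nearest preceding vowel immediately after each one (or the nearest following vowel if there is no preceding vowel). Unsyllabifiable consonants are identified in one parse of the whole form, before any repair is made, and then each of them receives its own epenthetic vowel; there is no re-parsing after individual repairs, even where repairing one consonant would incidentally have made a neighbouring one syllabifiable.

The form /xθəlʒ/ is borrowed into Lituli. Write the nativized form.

xəθələʒə

Syllabifying with onset maximization leaves /x/, /l/, /ʒ/ stranded (no codas are permitted; onsets are limited to one consonant).
Each unlicensed consonant becomes the onset of a new syllable: /x/ → /xə/, /l/ → /lə/, /ʒ/ → /ʒə/.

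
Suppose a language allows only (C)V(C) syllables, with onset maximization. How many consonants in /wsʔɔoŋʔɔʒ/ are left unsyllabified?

2

The consonants /w/, /s/ cannot be parsed into a legal (C)V(C) syllable (at most one coda consonant is licensed; onsets are limited to one consonant).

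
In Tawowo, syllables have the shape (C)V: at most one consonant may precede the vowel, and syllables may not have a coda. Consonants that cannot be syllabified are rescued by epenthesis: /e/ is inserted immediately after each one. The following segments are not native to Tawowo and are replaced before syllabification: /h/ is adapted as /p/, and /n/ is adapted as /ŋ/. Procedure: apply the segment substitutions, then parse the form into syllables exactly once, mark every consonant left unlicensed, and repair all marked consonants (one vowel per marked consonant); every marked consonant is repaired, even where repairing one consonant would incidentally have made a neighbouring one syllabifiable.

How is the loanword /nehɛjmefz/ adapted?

ŋepɛjemefeze

Substitution: /n/ → /ŋ/, /h/ → /p/, giving /ŋepɛjmefz/.
Syllabifying with onset maximization leaves /j/, /f/, /z/ stranded (no codas are permitted; onsets are limited to one consonant).
Epenthesis after each stranded consonant: /j/ → /je/, /f/ → /fe/, /z/ → /ze/.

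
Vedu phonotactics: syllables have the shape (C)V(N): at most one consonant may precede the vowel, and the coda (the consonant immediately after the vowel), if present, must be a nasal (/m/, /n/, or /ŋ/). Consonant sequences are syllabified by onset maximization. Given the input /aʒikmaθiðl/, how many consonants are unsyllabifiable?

Syllabifying with onset maximization leaves /k/, /ð/, /l/ stranded (only a nasal (/m/, /n/, or /ŋ/) is licensed in coda position; onsets are limited to one consonant).

3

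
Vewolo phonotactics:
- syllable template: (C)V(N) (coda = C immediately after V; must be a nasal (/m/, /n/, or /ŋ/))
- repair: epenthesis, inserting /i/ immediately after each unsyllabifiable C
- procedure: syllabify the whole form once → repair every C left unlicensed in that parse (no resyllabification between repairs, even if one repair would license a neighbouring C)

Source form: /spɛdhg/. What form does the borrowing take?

The consonants /s/, /d/, /h/, /g/ cannot be parsed into a legal (C)V(N) syllable (only a nasal (/m/, /n/, or /ŋ/) is licensed in coda position; onsets are limited to one consonant).
Inserting the epenthetic vowel yields /s/ → /si/, /d/ → /di/, /h/ → /hi/, /g/ → /gi/.

sipɛdihigi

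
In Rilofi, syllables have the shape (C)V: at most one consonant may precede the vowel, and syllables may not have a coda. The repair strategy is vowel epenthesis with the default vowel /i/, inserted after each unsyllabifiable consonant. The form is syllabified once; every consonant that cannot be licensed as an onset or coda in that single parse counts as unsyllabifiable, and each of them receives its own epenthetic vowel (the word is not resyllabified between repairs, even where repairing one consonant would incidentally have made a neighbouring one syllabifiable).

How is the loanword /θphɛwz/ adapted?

The consonants /θ/, /p/, /w/, /z/ cannot be parsed into a legal (C)V syllable (no codas are permitted; onsets are limited to one consonant).
Each unlicensed consonant becomes the onset of a new syllable: /θ/ → /θi/, /p/ → /pi/, /w/ → /wi/, /z/ → /zi/.

θipihɛwizi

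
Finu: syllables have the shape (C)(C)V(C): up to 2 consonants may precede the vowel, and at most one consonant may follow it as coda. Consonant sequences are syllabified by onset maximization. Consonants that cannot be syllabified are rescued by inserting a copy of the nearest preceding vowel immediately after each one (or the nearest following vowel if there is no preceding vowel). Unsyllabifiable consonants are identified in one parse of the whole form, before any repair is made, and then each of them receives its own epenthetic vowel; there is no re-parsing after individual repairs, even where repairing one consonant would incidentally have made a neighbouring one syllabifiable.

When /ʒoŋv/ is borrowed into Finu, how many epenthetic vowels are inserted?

1

The unsyllabifiable consonants are /v/; each receives one epenthetic vowel.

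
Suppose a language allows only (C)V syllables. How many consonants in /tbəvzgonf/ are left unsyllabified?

Syllabifying with onset maximization leaves /t/, /v/, /z/, /n/, /f/ stranded (no codas are permitted; onsets are limited to one consonant).

5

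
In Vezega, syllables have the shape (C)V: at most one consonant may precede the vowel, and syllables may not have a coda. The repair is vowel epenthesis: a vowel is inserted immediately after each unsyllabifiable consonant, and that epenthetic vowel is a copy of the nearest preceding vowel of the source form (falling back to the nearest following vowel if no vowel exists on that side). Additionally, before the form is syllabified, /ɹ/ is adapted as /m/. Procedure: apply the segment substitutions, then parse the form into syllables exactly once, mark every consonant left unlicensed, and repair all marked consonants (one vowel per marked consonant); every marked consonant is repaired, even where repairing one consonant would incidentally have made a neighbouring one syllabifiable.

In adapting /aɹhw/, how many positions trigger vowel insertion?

After substitution the input is /amhw/.
The unsyllabifiable consonants are /m/, /h/, /w/; each receives one epenthetic vowel.

3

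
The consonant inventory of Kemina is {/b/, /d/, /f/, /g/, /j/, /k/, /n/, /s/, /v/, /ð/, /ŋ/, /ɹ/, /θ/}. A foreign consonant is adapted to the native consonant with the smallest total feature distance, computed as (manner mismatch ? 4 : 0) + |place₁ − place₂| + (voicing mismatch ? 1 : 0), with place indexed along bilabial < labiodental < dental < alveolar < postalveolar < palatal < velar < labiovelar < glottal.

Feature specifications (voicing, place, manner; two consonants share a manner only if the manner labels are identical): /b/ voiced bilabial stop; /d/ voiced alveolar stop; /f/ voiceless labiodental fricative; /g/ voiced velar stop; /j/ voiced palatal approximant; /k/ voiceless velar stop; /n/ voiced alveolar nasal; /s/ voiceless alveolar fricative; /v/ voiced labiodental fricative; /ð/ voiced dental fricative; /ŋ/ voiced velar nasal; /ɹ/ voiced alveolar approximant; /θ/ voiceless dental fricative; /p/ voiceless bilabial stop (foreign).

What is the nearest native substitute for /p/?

/b/ is closest: same manner (stop), place distance 0 (bilabial→bilabial), voicing differs (+1); total 1. Next closest is /d/ at distance 4.

b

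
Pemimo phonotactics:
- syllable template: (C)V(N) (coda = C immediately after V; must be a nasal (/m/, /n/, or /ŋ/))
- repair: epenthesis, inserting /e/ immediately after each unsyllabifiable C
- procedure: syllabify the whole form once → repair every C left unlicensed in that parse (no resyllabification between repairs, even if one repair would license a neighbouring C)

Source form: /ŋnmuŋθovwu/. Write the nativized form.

The consonants /ŋ/, /n/, /v/ cannot be parsed into a legal (C)V(N) syllable (only a nasal (/m/, /n/, or /ŋ/) is licensed in coda position; onsets are limited to one consonant).
Epenthesis after each stranded consonant: /ŋ/ → /ŋe/, /n/ → /ne/, /v/ → /ve/.

ŋenemuŋθovewu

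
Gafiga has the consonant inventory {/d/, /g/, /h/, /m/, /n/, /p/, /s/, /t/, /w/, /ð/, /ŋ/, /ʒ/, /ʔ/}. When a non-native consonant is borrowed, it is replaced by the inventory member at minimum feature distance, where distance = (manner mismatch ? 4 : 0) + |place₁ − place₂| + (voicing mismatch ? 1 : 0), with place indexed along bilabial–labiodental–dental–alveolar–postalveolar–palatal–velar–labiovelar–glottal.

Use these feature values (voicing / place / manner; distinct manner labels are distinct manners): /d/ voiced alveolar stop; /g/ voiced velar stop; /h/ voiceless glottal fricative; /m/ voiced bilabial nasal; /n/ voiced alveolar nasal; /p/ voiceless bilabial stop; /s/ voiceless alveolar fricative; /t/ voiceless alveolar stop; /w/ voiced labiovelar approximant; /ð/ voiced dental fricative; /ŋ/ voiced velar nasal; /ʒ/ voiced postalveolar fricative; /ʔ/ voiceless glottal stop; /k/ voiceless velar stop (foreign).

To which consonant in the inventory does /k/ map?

/g/ is closest: same manner (stop), place distance 0 (velar→velar), voicing differs (+1); total 1. Next closest is /ʔ/ at distance 2.

g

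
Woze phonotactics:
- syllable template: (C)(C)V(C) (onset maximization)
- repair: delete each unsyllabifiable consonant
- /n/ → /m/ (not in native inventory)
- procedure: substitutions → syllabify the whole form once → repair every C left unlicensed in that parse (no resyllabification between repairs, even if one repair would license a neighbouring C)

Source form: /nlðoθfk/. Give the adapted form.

lðoθ

Substitution: /n/ → /m/, giving /mlðoθfk/.
Under (C)(C)V(C), the unsyllabifiable consonants are /m/, /f/, /k/ (at most one coda consonant is licensed; onsets may contain at most 2 consonants).
Deleting the stranded consonants removes /m/, /f/, /k/.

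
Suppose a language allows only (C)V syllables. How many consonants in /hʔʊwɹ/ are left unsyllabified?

3

The consonants /h/, /w/, /ɹ/ cannot be parsed into a legal (C)V syllable (no codas are permitted; onsets are limited to one consonant).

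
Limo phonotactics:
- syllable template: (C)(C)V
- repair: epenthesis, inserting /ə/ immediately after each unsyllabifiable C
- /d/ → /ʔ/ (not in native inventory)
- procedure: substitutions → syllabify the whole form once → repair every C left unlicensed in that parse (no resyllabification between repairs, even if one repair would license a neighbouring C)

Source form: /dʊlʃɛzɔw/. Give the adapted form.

ʔʊlʃɛzɔwə

Substitution: /d/ → /ʔ/, giving /ʔʊlʃɛzɔw/.
The consonants /w/ cannot be parsed into a legal (C)(C)V syllable (no codas are permitted; onsets may contain at most 2 consonants).
Each unlicensed consonant becomes the onset of a new syllable: /w/ → /wə/.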